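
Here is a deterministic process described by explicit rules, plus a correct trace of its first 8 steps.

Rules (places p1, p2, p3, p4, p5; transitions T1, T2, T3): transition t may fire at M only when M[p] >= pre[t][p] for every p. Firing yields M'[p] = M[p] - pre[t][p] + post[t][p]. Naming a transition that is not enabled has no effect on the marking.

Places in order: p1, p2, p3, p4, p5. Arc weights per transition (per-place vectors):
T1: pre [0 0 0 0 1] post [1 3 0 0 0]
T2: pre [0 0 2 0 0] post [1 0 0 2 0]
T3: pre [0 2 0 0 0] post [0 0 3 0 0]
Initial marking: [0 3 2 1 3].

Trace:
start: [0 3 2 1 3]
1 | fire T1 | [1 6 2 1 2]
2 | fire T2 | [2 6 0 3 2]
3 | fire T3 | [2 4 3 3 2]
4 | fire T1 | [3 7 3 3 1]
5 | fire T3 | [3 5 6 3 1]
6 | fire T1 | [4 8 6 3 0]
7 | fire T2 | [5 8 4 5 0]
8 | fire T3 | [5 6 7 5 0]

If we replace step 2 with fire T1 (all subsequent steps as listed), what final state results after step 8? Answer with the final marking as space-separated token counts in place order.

(re-executing from step 2 with the substitution; state before step 2: [1 6 2 1 2])
2 | fire T1 | [2 9 2 1 1]
3 | fire T3 | [2 7 5 1 1]
4 | fire T1 | [3 10 5 1 0]
5 | fire T3 | [3 8 8 1 0]
6 | fire T1 | [3 8 8 1 0]
7 | fire T2 | [4 8 6 3 0]
8 | fire T3 | [4 6 9 3 0]

4 6 9 3 0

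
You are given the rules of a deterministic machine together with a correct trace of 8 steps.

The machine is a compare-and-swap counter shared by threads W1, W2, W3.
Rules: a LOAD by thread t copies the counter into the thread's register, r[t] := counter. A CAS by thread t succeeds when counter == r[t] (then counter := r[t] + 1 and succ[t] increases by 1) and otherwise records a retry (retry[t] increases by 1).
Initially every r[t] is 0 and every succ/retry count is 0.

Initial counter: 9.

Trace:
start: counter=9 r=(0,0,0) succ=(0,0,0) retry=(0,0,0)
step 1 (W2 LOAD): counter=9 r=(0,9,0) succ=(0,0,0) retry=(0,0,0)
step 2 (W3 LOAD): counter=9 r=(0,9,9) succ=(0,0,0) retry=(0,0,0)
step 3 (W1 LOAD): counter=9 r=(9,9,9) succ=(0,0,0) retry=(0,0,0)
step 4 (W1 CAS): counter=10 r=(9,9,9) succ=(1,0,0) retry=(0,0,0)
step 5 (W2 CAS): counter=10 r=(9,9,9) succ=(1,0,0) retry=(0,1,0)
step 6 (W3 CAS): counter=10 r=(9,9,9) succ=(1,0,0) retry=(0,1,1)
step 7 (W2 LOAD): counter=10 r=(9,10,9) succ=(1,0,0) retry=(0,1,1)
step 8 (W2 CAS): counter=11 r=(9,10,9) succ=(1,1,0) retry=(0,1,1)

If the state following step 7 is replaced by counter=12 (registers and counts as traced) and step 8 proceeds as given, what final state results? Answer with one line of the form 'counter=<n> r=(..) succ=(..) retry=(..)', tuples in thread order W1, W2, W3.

state after step 7 := counter=12 r=(9,10,9) succ=(1,0,0) retry=(0,1,1)
step 8 (W2 CAS): counter=12 r=(9,10,9) succ=(1,0,0) retry=(0,2,1)

counter=12 r=(9,10,9) succ=(1,0,0) retry=(0,2,1)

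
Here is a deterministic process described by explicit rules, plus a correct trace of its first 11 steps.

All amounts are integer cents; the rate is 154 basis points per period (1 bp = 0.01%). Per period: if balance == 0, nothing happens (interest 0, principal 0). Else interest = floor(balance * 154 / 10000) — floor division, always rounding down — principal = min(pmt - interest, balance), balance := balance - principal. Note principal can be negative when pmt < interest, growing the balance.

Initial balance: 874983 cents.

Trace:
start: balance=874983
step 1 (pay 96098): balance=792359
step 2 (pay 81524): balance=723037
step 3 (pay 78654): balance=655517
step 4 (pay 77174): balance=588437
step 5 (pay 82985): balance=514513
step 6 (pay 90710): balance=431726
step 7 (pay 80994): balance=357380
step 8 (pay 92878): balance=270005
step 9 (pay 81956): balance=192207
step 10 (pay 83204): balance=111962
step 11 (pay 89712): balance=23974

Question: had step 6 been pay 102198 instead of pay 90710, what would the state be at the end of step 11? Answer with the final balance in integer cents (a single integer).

11574

(re-executing from step 6 with the substitution; state before step 6: balance=514513)
step 6 (pay 102198): balance=420238
step 7 (pay 80994): balance=345715
step 8 (pay 92878): balance=258161
step 9 (pay 81956): balance=180180
step 10 (pay 83204): balance=99750
step 11 (pay 89712): balance=11574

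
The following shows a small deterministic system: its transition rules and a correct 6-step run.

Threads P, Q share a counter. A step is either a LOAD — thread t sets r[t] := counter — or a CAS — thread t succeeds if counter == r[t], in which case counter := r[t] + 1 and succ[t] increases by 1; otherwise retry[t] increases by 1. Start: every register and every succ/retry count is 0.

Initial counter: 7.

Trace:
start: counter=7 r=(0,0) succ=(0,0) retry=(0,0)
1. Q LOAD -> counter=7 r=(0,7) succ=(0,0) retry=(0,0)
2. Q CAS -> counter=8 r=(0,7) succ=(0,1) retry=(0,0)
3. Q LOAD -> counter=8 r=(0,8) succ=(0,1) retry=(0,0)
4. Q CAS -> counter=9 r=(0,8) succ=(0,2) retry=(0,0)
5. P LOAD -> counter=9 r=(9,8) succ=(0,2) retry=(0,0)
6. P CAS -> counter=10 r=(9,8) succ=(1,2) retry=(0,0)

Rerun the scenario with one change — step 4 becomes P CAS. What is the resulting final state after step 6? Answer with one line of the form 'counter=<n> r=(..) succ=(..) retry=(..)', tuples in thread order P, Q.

(re-executing from step 4 with the substitution; state before step 4: counter=8 r=(0,8) succ=(0,1) retry=(0,0))
4. P CAS -> counter=8 r=(0,8) succ=(0,1) retry=(1,0)
5. P LOAD -> counter=8 r=(8,8) succ=(0,1) retry=(1,0)
6. P CAS -> counter=9 r=(8,8) succ=(1,1) retry=(1,0)

counter=9 r=(8,8) succ=(1,1) retry=(1,0)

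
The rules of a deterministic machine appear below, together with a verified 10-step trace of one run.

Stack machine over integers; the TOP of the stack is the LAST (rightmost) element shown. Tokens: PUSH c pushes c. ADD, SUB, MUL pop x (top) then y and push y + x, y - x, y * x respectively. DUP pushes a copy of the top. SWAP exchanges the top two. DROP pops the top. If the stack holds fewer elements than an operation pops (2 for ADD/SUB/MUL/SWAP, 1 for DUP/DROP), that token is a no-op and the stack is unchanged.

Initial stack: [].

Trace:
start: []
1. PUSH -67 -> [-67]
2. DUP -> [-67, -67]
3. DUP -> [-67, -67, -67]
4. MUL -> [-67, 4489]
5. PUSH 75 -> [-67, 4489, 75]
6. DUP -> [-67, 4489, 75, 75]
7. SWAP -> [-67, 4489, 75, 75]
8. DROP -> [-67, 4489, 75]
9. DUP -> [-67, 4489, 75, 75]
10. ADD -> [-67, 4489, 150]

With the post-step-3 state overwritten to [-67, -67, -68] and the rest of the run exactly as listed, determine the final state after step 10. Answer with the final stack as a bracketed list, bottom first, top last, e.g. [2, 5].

state after step 3 := [-67, -67, -68]
4. MUL -> [-67, 4556]
5. PUSH 75 -> [-67, 4556, 75]
6. DUP -> [-67, 4556, 75, 75]
7. SWAP -> [-67, 4556, 75, 75]
8. DROP -> [-67, 4556, 75]
9. DUP -> [-67, 4556, 75, 75]
10. ADD -> [-67, 4556, 150]

[-67, 4556, 150]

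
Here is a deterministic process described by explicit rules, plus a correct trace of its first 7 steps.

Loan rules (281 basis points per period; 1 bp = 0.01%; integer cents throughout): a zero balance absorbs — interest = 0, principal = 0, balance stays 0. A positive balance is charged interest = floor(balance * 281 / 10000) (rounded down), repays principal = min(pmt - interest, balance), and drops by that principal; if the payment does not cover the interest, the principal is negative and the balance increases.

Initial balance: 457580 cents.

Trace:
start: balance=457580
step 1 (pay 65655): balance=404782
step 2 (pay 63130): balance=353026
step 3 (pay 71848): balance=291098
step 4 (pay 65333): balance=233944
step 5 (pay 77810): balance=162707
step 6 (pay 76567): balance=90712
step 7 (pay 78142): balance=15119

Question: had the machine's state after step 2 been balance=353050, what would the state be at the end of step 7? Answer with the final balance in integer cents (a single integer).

state after step 2 := balance=353050
step 3 (pay 71848): balance=291122
step 4 (pay 65333): balance=233969
step 5 (pay 77810): balance=162733
step 6 (pay 76567): balance=90738
step 7 (pay 78142): balance=15145

15145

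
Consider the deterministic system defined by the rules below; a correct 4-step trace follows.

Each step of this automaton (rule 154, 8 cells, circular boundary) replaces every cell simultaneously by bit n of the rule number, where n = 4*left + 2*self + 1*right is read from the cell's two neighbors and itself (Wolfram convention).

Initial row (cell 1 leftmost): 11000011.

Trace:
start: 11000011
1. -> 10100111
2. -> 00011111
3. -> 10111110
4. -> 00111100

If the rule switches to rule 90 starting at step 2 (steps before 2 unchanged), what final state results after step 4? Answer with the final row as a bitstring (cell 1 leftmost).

(re-executing steps 2..4 under rule 90; state before step 2: 10100111)
2. -> 10011100
3. -> 01110111
4. -> 01010101

01010101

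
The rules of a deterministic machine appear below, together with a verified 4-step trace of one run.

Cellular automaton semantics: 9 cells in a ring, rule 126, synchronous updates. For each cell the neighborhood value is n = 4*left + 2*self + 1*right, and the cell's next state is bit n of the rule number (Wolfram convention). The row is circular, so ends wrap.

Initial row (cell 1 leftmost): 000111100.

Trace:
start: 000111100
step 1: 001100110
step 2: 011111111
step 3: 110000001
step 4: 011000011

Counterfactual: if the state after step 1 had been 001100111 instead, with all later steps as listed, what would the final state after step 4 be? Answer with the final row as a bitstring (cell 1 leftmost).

state after step 1 := 001100111
step 2: 111111101
step 3: 000000111
step 4: 100001101

100001101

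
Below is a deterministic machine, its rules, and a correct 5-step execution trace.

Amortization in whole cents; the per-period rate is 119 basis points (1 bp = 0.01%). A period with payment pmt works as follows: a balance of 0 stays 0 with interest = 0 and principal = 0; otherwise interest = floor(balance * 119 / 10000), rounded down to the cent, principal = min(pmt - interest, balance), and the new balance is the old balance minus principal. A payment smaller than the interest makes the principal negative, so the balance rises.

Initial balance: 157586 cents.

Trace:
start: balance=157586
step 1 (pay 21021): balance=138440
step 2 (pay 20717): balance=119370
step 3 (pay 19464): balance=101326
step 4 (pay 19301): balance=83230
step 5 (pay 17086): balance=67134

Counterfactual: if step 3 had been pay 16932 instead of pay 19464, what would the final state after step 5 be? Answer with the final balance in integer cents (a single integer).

69726

(re-executing from step 3 with the substitution; state before step 3: balance=119370)
step 3 (pay 16932): balance=103858
step 4 (pay 19301): balance=85792
step 5 (pay 17086): balance=69726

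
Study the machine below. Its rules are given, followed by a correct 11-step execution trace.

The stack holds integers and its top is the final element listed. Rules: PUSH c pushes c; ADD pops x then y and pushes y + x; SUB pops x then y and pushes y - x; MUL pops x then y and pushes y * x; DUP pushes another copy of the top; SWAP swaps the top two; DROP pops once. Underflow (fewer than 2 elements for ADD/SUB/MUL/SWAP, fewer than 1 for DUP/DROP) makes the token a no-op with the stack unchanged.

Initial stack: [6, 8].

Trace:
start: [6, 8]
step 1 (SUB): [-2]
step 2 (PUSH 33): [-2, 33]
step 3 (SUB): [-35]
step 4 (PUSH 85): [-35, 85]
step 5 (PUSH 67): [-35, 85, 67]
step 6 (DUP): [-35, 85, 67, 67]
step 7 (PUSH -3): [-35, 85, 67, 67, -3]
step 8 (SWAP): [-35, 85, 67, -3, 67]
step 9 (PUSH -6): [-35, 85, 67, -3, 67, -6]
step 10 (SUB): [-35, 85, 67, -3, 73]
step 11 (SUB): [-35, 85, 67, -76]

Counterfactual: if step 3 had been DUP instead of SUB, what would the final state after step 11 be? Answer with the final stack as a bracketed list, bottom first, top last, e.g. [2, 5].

(re-executing from step 3 with the substitution; state before step 3: [-2, 33])
step 3 (DUP): [-2, 33, 33]
step 4 (PUSH 85): [-2, 33, 33, 85]
step 5 (PUSH 67): [-2, 33, 33, 85, 67]
step 6 (DUP): [-2, 33, 33, 85, 67, 67]
step 7 (PUSH -3): [-2, 33, 33, 85, 67, 67, -3]
step 8 (SWAP): [-2, 33, 33, 85, 67, -3, 67]
step 9 (PUSH -6): [-2, 33, 33, 85, 67, -3, 67, -6]
step 10 (SUB): [-2, 33, 33, 85, 67, -3, 73]
step 11 (SUB): [-2, 33, 33, 85, 67, -76]

[-2, 33, 33, 85, 67, -76]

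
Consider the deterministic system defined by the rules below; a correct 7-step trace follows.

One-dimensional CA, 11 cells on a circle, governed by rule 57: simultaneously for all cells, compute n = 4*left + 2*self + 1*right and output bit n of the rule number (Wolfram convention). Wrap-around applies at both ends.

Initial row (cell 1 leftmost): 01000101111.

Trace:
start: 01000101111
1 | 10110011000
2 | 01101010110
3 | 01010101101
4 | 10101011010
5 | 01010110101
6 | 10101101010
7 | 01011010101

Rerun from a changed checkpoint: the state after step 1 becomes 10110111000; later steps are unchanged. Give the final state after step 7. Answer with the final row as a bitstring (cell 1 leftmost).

state after step 1 := 10110111000
2 | 01101100110
3 | 01011010101
4 | 10110101010
5 | 01101010101
6 | 11010101010
7 | 10101010101

10101010101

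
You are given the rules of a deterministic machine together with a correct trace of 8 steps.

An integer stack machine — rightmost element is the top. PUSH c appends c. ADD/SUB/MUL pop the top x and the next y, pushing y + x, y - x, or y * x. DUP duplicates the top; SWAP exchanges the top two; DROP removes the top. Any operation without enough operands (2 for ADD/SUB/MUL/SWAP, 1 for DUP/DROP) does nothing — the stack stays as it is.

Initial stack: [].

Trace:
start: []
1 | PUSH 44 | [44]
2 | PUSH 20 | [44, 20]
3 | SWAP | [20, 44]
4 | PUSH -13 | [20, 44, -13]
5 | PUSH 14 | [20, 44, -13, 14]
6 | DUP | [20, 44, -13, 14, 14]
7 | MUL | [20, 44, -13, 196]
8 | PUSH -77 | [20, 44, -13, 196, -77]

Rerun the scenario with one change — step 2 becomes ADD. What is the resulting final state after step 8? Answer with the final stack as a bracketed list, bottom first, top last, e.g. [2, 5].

(re-executing from step 2 with the substitution; state before step 2: [44])
2 | ADD | [44]
3 | SWAP | [44]
4 | PUSH -13 | [44, -13]
5 | PUSH 14 | [44, -13, 14]
6 | DUP | [44, -13, 14, 14]
7 | MUL | [44, -13, 196]
8 | PUSH -77 | [44, -13, 196, -77]

[44, -13, 196, -77]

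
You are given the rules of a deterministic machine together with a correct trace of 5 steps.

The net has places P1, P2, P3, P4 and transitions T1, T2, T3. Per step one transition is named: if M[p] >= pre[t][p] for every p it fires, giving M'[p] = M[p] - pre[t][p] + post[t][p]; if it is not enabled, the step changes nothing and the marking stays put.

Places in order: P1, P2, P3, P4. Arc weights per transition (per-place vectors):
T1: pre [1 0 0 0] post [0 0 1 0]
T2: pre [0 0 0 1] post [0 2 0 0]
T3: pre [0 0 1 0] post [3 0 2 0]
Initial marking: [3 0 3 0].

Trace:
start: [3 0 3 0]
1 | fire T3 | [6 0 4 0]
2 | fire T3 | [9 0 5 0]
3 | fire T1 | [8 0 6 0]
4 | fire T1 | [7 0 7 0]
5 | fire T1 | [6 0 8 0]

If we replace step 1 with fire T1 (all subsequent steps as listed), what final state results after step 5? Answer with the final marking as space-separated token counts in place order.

(re-executing from step 1 with the substitution; state before step 1: [3 0 3 0])
1 | fire T1 | [2 0 4 0]
2 | fire T3 | [5 0 5 0]
3 | fire T1 | [4 0 6 0]
4 | fire T1 | [3 0 7 0]
5 | fire T1 | [2 0 8 0]

2 0 8 0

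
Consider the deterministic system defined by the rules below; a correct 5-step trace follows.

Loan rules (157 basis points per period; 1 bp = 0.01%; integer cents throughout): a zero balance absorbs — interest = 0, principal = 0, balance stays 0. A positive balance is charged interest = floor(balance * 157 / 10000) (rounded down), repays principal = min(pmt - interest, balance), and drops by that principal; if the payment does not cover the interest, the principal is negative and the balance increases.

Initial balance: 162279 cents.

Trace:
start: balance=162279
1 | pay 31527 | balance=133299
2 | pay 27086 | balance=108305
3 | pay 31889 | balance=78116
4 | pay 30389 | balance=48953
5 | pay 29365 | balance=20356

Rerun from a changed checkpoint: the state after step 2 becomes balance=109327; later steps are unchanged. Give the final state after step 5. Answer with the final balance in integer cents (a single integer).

21427

state after step 2 := balance=109327
3 | pay 31889 | balance=79154
4 | pay 30389 | balance=50007
5 | pay 29365 | balance=21427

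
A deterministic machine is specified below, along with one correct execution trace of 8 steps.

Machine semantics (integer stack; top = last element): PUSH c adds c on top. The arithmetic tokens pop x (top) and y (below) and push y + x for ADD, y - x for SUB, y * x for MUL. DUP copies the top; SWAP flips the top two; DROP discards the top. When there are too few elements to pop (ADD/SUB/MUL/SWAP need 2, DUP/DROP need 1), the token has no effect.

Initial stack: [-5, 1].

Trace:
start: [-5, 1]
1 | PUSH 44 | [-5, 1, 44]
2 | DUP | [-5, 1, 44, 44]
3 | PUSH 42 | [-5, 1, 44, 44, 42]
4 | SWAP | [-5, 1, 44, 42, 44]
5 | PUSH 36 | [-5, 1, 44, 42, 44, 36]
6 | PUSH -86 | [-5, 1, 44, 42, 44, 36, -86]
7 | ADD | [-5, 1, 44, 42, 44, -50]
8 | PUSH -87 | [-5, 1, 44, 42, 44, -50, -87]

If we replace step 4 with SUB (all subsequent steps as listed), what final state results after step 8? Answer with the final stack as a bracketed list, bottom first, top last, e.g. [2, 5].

[-5, 1, 44, 2, -50, -87]

(re-executing from step 4 with the substitution; state before step 4: [-5, 1, 44, 44, 42])
4 | SUB | [-5, 1, 44, 2]
5 | PUSH 36 | [-5, 1, 44, 2, 36]
6 | PUSH -86 | [-5, 1, 44, 2, 36, -86]
7 | ADD | [-5, 1, 44, 2, -50]
8 | PUSH -87 | [-5, 1, 44, 2, -50, -87]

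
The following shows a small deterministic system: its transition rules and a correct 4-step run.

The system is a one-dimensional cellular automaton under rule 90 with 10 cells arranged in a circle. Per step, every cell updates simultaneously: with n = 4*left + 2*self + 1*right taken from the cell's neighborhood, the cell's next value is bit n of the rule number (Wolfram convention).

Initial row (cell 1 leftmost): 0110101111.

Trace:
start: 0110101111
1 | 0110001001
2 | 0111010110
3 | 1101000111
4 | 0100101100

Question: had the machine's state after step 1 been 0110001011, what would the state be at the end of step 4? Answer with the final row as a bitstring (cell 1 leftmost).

state after step 1 := 0110001011
2 | 0111010011
3 | 0101001111
4 | 0000111001

0000111001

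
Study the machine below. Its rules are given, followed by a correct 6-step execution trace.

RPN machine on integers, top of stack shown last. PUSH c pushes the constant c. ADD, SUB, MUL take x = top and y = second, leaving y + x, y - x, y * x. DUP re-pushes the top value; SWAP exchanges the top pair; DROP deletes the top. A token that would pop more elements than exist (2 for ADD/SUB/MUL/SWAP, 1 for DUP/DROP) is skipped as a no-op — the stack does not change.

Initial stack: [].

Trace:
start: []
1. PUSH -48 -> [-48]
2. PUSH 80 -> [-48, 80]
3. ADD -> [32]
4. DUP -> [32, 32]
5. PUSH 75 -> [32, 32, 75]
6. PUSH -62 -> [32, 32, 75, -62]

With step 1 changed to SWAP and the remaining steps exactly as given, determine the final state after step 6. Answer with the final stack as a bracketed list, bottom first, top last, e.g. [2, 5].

[80, 80, 75, -62]

(re-executing from step 1 with the substitution; state before step 1: [])
1. SWAP -> []
2. PUSH 80 -> [80]
3. ADD -> [80]
4. DUP -> [80, 80]
5. PUSH 75 -> [80, 80, 75]
6. PUSH -62 -> [80, 80, 75, -62]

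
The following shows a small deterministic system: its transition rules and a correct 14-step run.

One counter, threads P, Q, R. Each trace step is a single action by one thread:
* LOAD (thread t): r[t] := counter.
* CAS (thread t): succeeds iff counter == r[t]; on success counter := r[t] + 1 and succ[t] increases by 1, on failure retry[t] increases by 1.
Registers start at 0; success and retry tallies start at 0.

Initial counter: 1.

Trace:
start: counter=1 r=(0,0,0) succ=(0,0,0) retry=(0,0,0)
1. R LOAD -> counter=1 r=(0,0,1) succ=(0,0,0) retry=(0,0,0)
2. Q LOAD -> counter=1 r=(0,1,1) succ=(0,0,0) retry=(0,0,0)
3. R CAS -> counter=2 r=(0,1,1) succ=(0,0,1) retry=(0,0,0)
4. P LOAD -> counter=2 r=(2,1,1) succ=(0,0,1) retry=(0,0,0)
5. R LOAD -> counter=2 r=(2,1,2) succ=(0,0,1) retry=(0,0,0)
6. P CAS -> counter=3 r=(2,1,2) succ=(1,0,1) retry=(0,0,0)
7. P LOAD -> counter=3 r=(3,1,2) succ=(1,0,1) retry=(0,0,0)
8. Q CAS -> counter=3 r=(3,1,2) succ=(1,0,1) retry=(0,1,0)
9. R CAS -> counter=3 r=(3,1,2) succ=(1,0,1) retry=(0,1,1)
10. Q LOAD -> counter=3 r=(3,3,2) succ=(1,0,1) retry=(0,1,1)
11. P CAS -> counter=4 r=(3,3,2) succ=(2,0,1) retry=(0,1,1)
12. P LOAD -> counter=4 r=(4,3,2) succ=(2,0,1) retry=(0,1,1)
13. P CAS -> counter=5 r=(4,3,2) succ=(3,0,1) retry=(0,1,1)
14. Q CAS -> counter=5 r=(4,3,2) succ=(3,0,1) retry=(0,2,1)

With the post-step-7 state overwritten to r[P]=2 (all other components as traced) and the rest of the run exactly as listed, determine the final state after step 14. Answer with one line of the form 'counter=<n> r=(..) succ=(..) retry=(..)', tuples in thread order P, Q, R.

state after step 7 := counter=3 r=(2,1,2) succ=(1,0,1) retry=(0,0,0)
8. Q CAS -> counter=3 r=(2,1,2) succ=(1,0,1) retry=(0,1,0)
9. R CAS -> counter=3 r=(2,1,2) succ=(1,0,1) retry=(0,1,1)
10. Q LOAD -> counter=3 r=(2,3,2) succ=(1,0,1) retry=(0,1,1)
11. P CAS -> counter=3 r=(2,3,2) succ=(1,0,1) retry=(1,1,1)
12. P LOAD -> counter=3 r=(3,3,2) succ=(1,0,1) retry=(1,1,1)
13. P CAS -> counter=4 r=(3,3,2) succ=(2,0,1) retry=(1,1,1)
14. Q CAS -> counter=4 r=(3,3,2) succ=(2,0,1) retry=(1,2,1)

counter=4 r=(3,3,2) succ=(2,0,1) retry=(1,2,1)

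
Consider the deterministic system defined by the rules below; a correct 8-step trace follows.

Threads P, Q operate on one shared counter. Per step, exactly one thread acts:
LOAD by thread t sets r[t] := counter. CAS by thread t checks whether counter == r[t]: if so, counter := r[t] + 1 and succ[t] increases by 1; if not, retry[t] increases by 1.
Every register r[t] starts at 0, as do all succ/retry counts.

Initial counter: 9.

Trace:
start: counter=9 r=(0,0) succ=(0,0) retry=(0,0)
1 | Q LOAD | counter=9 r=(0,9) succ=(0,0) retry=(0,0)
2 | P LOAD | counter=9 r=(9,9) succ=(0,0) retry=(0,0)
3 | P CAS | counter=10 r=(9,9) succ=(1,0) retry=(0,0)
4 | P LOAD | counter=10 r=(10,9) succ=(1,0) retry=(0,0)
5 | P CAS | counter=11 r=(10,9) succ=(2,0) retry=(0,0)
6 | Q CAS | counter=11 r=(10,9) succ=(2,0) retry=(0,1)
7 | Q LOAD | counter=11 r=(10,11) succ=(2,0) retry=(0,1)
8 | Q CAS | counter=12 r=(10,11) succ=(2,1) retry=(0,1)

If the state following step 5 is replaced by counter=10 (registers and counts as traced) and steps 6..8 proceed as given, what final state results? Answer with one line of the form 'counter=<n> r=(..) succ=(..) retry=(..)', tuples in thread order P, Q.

state after step 5 := counter=10 r=(10,9) succ=(2,0) retry=(0,0)
6 | Q CAS | counter=10 r=(10,9) succ=(2,0) retry=(0,1)
7 | Q LOAD | counter=10 r=(10,10) succ=(2,0) retry=(0,1)
8 | Q CAS | counter=11 r=(10,10) succ=(2,1) retry=(0,1)

counter=11 r=(10,10) succ=(2,1) retry=(0,1)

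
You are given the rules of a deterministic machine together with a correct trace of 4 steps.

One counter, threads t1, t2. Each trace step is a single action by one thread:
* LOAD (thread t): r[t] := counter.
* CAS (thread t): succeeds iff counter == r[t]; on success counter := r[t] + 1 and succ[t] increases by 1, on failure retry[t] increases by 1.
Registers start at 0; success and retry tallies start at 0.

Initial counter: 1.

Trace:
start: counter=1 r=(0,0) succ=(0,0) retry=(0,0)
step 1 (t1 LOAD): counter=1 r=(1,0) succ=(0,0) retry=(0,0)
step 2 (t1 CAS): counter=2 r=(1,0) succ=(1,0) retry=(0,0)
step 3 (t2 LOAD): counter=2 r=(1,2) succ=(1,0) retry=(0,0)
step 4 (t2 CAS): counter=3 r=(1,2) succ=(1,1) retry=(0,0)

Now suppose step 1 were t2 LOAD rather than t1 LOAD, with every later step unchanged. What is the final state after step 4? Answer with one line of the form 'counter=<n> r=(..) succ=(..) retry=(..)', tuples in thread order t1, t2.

counter=2 r=(0,1) succ=(0,1) retry=(1,0)

(re-executing from step 1 with the substitution; state before step 1: counter=1 r=(0,0) succ=(0,0) retry=(0,0))
step 1 (t2 LOAD): counter=1 r=(0,1) succ=(0,0) retry=(0,0)
step 2 (t1 CAS): counter=1 r=(0,1) succ=(0,0) retry=(1,0)
step 3 (t2 LOAD): counter=1 r=(0,1) succ=(0,0) retry=(1,0)
step 4 (t2 CAS): counter=2 r=(0,1) succ=(0,1) retry=(1,0)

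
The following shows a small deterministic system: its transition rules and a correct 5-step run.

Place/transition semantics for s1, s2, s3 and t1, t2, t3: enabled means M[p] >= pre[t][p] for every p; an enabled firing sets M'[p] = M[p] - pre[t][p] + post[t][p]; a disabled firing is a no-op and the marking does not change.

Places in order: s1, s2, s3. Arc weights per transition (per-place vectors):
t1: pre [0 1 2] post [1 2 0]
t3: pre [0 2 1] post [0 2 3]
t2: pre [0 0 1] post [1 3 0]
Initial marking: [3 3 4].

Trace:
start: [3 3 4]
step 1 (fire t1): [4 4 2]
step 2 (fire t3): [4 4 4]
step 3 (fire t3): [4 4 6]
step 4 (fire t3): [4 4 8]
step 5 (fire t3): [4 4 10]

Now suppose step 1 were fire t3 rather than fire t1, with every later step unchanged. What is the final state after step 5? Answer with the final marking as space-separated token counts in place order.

3 3 14

(re-executing from step 1 with the substitution; state before step 1: [3 3 4])
step 1 (fire t3): [3 3 6]
step 2 (fire t3): [3 3 8]
step 3 (fire t3): [3 3 10]
step 4 (fire t3): [3 3 12]
step 5 (fire t3): [3 3 14]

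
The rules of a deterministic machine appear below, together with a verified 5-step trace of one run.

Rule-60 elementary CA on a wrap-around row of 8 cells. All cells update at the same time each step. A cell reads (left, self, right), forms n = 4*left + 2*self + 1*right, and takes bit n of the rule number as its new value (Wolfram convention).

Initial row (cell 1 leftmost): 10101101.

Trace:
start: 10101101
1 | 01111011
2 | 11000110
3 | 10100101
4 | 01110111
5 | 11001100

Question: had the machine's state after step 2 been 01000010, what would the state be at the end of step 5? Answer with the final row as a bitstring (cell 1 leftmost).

state after step 2 := 01000010
3 | 01100011
4 | 11010010
5 | 10111011

10111011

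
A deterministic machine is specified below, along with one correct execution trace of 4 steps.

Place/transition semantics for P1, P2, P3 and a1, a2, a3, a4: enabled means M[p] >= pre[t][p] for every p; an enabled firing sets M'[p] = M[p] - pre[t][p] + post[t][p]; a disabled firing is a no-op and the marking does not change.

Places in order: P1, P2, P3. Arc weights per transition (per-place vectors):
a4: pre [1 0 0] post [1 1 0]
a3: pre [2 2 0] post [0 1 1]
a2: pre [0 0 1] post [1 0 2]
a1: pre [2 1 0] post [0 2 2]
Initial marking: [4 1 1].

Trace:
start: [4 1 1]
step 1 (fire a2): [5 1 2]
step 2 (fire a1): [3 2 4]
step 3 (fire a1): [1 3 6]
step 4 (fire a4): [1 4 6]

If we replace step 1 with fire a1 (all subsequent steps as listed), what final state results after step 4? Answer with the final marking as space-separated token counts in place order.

(re-executing from step 1 with the substitution; state before step 1: [4 1 1])
step 1 (fire a1): [2 2 3]
step 2 (fire a1): [0 3 5]
step 3 (fire a1): [0 3 5]
step 4 (fire a4): [0 3 5]

0 3 5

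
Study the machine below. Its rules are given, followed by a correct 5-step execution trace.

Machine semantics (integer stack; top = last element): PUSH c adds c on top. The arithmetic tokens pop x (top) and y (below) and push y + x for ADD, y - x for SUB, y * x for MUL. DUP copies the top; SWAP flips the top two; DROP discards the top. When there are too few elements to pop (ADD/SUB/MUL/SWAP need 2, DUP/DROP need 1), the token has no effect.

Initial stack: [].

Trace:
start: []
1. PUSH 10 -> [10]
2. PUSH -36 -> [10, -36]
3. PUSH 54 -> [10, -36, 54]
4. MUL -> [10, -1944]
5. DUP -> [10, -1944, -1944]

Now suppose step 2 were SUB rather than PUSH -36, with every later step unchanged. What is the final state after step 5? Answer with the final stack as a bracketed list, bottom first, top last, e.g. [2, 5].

(re-executing from step 2 with the substitution; state before step 2: [10])
2. SUB -> [10]
3. PUSH 54 -> [10, 54]
4. MUL -> [540]
5. DUP -> [540, 540]

[540, 540]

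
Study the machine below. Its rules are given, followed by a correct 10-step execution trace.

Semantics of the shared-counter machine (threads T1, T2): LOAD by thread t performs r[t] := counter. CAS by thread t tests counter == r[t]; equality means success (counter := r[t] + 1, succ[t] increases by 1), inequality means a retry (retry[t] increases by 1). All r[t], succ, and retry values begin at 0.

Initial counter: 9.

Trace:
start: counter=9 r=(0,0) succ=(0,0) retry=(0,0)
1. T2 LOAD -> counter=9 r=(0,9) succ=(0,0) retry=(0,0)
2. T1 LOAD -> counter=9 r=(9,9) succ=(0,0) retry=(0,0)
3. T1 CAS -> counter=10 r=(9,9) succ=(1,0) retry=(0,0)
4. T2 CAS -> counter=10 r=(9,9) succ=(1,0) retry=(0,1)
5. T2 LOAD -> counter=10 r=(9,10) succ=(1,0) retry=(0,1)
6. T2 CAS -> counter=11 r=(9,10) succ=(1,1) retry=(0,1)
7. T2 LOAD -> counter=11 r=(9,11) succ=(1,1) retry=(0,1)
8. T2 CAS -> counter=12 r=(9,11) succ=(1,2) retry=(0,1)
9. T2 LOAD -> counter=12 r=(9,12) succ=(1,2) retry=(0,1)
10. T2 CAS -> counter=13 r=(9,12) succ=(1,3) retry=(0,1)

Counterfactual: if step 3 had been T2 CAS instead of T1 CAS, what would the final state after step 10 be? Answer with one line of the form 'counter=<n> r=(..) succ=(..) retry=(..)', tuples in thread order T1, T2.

counter=13 r=(9,12) succ=(0,4) retry=(0,1)

(re-executing from step 3 with the substitution; state before step 3: counter=9 r=(9,9) succ=(0,0) retry=(0,0))
3. T2 CAS -> counter=10 r=(9,9) succ=(0,1) retry=(0,0)
4. T2 CAS -> counter=10 r=(9,9) succ=(0,1) retry=(0,1)
5. T2 LOAD -> counter=10 r=(9,10) succ=(0,1) retry=(0,1)
6. T2 CAS -> counter=11 r=(9,10) succ=(0,2) retry=(0,1)
7. T2 LOAD -> counter=11 r=(9,11) succ=(0,2) retry=(0,1)
8. T2 CAS -> counter=12 r=(9,11) succ=(0,3) retry=(0,1)
9. T2 LOAD -> counter=12 r=(9,12) succ=(0,3) retry=(0,1)
10. T2 CAS -> counter=13 r=(9,12) succ=(0,4) retry=(0,1)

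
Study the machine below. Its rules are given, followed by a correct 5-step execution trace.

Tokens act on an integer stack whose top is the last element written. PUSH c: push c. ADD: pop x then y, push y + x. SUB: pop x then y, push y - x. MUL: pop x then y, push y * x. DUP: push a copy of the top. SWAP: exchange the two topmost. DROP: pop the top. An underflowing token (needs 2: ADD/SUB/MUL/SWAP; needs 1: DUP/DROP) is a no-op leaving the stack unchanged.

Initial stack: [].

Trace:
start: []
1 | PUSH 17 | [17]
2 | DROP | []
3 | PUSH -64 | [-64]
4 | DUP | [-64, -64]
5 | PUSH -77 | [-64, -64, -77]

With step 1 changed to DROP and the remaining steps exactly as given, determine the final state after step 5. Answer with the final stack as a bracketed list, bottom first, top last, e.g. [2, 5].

(re-executing from step 1 with the substitution; state before step 1: [])
1 | DROP | []
2 | DROP | []
3 | PUSH -64 | [-64]
4 | DUP | [-64, -64]
5 | PUSH -77 | [-64, -64, -77]

[-64, -64, -77]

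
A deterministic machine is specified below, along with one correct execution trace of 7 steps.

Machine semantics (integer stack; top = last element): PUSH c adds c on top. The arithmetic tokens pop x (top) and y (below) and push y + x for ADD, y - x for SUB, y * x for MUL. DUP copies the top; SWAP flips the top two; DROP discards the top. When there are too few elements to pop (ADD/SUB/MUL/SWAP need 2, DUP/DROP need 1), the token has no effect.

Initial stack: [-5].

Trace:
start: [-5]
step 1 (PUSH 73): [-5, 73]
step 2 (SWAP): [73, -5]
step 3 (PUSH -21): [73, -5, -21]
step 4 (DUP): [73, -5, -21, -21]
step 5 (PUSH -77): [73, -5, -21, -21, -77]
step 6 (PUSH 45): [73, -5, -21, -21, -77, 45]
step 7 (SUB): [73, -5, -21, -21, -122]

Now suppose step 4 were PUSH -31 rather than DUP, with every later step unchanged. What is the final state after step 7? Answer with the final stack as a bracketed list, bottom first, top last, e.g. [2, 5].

[73, -5, -21, -31, -122]

(re-executing from step 4 with the substitution; state before step 4: [73, -5, -21])
step 4 (PUSH -31): [73, -5, -21, -31]
step 5 (PUSH -77): [73, -5, -21, -31, -77]
step 6 (PUSH 45): [73, -5, -21, -31, -77, 45]
step 7 (SUB): [73, -5, -21, -31, -122]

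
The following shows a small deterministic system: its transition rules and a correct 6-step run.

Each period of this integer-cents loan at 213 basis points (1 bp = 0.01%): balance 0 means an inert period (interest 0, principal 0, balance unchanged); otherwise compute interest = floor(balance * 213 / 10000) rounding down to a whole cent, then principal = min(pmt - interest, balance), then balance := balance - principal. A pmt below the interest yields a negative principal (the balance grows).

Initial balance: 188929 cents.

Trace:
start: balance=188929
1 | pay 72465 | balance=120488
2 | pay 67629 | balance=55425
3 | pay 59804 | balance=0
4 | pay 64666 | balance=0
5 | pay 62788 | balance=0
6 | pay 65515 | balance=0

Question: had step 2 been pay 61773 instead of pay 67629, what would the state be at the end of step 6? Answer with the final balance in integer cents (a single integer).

0

(re-executing from step 2 with the substitution; state before step 2: balance=120488)
2 | pay 61773 | balance=61281
3 | pay 59804 | balance=2782
4 | pay 64666 | balance=0
5 | pay 62788 | balance=0
6 | pay 65515 | balance=0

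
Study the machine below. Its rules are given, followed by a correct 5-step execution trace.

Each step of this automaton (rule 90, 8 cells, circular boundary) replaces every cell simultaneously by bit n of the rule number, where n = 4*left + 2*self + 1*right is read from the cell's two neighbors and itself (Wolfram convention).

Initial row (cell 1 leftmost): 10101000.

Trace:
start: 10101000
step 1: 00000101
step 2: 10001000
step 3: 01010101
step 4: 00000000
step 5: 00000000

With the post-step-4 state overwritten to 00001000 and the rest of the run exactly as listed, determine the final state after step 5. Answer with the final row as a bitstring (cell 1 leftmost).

00010100

state after step 4 := 00001000
step 5: 00010100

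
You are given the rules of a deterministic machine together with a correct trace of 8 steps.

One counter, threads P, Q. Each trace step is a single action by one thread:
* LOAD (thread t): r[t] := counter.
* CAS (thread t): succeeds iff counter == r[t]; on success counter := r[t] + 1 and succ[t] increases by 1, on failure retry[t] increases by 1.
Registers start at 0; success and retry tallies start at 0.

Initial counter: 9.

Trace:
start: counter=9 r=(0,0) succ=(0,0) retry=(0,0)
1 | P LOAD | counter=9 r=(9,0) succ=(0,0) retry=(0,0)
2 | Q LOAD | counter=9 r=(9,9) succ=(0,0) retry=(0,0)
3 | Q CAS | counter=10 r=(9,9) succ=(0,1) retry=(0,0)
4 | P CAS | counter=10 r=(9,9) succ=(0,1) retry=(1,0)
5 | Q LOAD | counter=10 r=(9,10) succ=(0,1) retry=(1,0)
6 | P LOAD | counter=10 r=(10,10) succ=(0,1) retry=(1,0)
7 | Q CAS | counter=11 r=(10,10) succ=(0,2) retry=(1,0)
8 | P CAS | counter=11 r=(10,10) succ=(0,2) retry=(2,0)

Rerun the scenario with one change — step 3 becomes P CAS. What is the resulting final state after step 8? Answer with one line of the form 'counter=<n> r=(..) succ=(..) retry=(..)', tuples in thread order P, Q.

(re-executing from step 3 with the substitution; state before step 3: counter=9 r=(9,9) succ=(0,0) retry=(0,0))
3 | P CAS | counter=10 r=(9,9) succ=(1,0) retry=(0,0)
4 | P CAS | counter=10 r=(9,9) succ=(1,0) retry=(1,0)
5 | Q LOAD | counter=10 r=(9,10) succ=(1,0) retry=(1,0)
6 | P LOAD | counter=10 r=(10,10) succ=(1,0) retry=(1,0)
7 | Q CAS | counter=11 r=(10,10) succ=(1,1) retry=(1,0)
8 | P CAS | counter=11 r=(10,10) succ=(1,1) retry=(2,0)

counter=11 r=(10,10) succ=(1,1) retry=(2,0)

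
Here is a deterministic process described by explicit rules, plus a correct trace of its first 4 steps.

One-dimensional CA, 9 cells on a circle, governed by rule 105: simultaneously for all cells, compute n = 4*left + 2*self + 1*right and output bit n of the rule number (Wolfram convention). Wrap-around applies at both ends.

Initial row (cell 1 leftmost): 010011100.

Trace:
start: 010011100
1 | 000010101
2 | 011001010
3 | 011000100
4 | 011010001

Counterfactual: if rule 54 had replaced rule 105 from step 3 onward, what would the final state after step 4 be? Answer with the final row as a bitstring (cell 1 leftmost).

(re-executing steps 3..4 under rule 54; state before step 3: 011001010)
3 | 100111111
4 | 011000000

011000000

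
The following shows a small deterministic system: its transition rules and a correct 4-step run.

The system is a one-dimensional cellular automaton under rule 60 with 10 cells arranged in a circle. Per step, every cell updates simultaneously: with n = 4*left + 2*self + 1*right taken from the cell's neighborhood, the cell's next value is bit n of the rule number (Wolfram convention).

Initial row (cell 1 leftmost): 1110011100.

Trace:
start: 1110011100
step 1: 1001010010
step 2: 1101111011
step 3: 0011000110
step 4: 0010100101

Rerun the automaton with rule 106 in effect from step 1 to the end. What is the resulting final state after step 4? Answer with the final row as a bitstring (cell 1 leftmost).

(re-executing steps 1..4 under rule 106; state before step 1: 1110011100)
step 1: 1010110101
step 2: 1101111011
step 3: 0111001110
step 4: 1101011010

1101011010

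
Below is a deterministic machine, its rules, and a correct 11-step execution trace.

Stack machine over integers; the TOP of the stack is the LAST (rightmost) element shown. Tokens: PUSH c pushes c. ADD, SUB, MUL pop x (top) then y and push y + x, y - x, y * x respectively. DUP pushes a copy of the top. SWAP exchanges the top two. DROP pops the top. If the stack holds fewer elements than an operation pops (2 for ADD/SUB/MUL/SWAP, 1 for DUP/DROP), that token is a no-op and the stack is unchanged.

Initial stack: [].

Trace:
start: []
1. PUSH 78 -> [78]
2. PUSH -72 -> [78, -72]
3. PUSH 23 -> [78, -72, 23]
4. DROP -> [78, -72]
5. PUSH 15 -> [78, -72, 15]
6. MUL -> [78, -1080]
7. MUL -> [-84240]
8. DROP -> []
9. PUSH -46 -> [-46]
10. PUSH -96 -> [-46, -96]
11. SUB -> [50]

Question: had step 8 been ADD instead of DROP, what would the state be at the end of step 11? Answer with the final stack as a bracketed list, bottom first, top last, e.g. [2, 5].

(re-executing from step 8 with the substitution; state before step 8: [-84240])
8. ADD -> [-84240]
9. PUSH -46 -> [-84240, -46]
10. PUSH -96 -> [-84240, -46, -96]
11. SUB -> [-84240, 50]

[-84240, 50]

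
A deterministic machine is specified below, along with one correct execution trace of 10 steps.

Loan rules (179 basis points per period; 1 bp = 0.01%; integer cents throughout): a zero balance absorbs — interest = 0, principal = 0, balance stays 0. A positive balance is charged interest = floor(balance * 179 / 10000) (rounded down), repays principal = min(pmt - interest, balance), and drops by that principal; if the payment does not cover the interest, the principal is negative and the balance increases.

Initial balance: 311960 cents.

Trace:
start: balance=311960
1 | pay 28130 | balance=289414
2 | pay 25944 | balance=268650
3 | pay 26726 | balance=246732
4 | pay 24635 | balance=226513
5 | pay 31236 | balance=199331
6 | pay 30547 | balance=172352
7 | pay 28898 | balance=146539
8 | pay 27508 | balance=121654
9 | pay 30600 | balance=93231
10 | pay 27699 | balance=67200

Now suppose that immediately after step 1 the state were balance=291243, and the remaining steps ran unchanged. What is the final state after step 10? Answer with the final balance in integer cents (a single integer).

69346

state after step 1 := balance=291243
2 | pay 25944 | balance=270512
3 | pay 26726 | balance=248628
4 | pay 24635 | balance=228443
5 | pay 31236 | balance=201296
6 | pay 30547 | balance=174352
7 | pay 28898 | balance=148574
8 | pay 27508 | balance=123725
9 | pay 30600 | balance=95339
10 | pay 27699 | balance=69346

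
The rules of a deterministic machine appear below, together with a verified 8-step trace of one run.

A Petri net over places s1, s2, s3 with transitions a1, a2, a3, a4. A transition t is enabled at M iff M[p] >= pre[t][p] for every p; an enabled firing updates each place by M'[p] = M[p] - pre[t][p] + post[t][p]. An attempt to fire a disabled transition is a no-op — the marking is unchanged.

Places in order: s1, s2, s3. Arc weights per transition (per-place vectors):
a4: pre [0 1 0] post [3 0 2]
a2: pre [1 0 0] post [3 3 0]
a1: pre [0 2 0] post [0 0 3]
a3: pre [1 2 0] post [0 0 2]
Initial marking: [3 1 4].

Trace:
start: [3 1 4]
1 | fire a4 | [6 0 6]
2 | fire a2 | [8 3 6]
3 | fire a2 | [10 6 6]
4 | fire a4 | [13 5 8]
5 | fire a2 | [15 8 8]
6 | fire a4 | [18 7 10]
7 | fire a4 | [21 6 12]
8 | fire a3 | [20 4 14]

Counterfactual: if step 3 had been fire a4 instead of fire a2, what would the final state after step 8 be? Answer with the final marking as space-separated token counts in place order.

(re-executing from step 3 with the substitution; state before step 3: [8 3 6])
3 | fire a4 | [11 2 8]
4 | fire a4 | [14 1 10]
5 | fire a2 | [16 4 10]
6 | fire a4 | [19 3 12]
7 | fire a4 | [22 2 14]
8 | fire a3 | [21 0 16]

21 0 16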